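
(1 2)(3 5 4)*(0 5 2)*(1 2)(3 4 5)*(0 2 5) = (0 3 1 2 5)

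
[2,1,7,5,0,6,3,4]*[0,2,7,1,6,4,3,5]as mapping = [0→7,1→2,2→5,3→4,4→0,5→3,6→1,7→6]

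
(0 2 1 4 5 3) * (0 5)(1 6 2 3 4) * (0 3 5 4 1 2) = (0 5 1 2 6)(3 4)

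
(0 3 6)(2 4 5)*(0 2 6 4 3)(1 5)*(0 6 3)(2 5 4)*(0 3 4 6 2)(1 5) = (0 2 3)(1 6)(4 5)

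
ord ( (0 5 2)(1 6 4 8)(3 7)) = 12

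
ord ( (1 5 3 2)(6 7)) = 4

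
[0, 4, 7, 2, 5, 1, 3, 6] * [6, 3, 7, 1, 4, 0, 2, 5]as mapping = [0→6, 1→4, 2→5, 3→7, 4→0, 5→3, 6→1, 7→2]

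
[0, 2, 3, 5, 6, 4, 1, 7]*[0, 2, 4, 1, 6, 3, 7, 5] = [0, 4, 1, 3, 7, 6, 2, 5]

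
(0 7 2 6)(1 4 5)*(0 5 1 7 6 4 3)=(0 6 5 7 2 4 1 3)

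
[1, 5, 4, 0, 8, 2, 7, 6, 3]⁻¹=[3, 0, 5, 8, 2, 1, 7, 6, 4]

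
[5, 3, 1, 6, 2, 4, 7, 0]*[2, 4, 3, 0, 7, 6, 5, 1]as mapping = [0→6, 1→0, 2→4, 3→5, 4→3, 5→7, 6→1, 7→2]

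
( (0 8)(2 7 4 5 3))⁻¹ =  (0 8)(2 3 5 4 7)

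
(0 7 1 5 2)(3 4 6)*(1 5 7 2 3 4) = (0 2)(1 7 5 3)(4 6)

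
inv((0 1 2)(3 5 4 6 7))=(0 2 1)(3 7 6 4 5)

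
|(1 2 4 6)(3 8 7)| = 12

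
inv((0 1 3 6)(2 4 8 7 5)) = (0 6 3 1)(2 5 7 8 4)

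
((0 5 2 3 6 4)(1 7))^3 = (0 3)(1 7)(2 4)(5 6)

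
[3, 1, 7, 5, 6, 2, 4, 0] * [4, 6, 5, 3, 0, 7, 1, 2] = [3, 6, 2, 7, 1, 5, 0, 4] 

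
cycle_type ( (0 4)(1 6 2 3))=2.4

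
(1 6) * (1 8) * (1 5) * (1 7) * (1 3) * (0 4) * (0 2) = (0 4 2)(1 6 8 5 7 3)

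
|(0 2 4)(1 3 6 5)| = 12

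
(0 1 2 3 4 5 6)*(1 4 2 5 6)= (0 4 6)(1 5)(2 3)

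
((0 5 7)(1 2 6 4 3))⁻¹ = (0 7 5)(1 3 4 6 2)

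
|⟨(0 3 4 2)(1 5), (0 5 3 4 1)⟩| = 360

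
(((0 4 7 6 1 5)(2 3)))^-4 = (0 7 1)(4 6 5)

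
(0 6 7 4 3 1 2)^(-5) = (0 7 3 2 6 4 1)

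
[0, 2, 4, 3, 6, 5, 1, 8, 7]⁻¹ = [0, 6, 1, 3, 2, 5, 4, 8, 7]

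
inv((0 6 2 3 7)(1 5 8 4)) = (0 7 3 2 6)(1 4 8 5)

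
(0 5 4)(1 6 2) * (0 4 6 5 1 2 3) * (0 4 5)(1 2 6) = (0 2 6 3 4 5 1)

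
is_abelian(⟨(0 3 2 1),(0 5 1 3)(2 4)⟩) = no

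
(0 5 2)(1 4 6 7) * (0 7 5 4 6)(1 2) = (0 4)(1 6 5)(2 7)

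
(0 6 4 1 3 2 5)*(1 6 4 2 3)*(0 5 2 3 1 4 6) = (0 6 3 1 4)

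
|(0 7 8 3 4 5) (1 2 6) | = 6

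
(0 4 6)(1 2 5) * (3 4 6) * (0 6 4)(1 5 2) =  (0 4 3)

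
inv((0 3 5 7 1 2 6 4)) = (0 4 6 2 1 7 5 3)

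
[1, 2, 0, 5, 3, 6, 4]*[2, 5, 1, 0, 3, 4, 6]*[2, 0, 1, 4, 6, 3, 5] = [3, 0, 1, 6, 2, 5, 4]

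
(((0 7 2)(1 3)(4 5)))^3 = (1 3)(4 5)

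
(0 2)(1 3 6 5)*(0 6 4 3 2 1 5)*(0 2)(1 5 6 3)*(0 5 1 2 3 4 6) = (0 1 5)(2 4)(3 6)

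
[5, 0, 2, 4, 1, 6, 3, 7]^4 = [4, 3, 2, 5, 6, 1, 0, 7]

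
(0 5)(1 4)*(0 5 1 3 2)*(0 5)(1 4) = (0 4 3 2 5)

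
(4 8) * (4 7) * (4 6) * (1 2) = (1 2)(4 8 7 6)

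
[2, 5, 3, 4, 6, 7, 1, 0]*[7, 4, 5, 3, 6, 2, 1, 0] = [5, 2, 3, 6, 1, 0, 4, 7] 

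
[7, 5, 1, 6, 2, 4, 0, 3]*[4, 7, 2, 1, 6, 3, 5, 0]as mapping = [0→0, 1→3, 2→7, 3→5, 4→2, 5→6, 6→4, 7→1]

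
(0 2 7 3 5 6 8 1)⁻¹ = (0 1 8 6 5 3 7 2)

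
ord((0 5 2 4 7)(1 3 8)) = 15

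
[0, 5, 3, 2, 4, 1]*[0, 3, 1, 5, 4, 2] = [0, 2, 5, 1, 4, 3]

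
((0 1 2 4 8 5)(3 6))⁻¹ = (0 5 8 4 2 1)(3 6)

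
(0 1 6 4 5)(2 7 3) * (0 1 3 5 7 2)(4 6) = (0 3)(1 4 7 5)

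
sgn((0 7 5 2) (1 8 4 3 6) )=-1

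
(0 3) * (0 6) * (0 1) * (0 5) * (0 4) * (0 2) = (0 3 6 1 5 4 2)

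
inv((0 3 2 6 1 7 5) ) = (0 5 7 1 6 2 3) 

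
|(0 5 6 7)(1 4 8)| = 12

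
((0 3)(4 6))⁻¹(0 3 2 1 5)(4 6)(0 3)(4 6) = (0 2 1 5 3)(4 6)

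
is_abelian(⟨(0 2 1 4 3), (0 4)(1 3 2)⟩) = no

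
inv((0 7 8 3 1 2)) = (0 2 1 3 8 7)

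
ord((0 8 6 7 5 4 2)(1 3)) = 14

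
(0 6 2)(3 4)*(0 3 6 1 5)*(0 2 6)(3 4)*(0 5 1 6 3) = (0 6 3)(2 4 5)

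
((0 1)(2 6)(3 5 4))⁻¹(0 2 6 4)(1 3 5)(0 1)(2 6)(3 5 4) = (0 5 4)(1 6 2 3)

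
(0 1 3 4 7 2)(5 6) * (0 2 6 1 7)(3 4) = (0 7 6 5 1 4)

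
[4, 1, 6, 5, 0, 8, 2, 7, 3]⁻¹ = [4, 1, 6, 8, 0, 3, 2, 7, 5]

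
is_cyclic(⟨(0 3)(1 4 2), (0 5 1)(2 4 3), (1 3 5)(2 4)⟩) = no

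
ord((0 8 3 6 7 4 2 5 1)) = 9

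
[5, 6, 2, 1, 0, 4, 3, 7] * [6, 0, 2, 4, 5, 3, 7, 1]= [3, 7, 2, 0, 6, 5, 4, 1]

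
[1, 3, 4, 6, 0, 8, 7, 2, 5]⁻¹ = [4, 0, 7, 1, 2, 8, 3, 6, 5]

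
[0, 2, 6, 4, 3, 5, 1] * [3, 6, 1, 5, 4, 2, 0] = [3, 1, 0, 4, 5, 2, 6]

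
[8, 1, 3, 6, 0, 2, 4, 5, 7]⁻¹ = [4, 1, 5, 2, 6, 7, 3, 8, 0]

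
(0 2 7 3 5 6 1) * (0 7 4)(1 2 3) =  (0 3 5 6 2 4)(1 7)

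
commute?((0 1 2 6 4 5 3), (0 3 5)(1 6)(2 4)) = no:(0 1 2 6 4 5 3)*(0 3 5)(1 6)(2 4) = (0 6 2 1 4), (0 3 5)(1 6)(2 4)*(0 1 2 6 4 5 3) = (1 4 6 2 5)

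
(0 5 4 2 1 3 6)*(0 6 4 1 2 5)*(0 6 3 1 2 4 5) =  (0 6 3 5 2 4)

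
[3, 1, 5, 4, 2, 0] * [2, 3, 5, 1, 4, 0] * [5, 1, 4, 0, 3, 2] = [1, 0, 5, 3, 2, 4]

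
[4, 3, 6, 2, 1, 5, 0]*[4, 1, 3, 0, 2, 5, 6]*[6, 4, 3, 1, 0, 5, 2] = [3, 6, 2, 1, 4, 5, 0]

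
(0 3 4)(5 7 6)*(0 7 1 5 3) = (1 5)(3 4 7 6)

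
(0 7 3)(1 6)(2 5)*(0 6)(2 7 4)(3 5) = (0 4 2 3 6 1)(5 7)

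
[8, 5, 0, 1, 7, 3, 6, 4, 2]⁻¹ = [2, 3, 8, 5, 7, 1, 6, 4, 0]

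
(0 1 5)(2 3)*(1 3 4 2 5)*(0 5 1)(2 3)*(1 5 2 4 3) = (0 4 1)(2 3 5)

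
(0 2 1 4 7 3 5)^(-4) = (0 4 5 1 3 2 7)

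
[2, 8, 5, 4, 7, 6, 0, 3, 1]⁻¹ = [6, 8, 0, 7, 3, 2, 5, 4, 1]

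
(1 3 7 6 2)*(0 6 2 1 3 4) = (0 6 1 4)(2 3 7)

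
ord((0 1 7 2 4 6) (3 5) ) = 6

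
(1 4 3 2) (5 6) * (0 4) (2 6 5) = (0 4 3 6 2 1) 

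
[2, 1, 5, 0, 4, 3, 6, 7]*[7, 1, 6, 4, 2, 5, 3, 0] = [6, 1, 5, 7, 2, 4, 3, 0]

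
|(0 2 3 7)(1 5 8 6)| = 4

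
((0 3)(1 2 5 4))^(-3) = (0 3)(1 2 5 4)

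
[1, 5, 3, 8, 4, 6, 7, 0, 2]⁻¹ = [7, 0, 8, 2, 4, 1, 5, 6, 3]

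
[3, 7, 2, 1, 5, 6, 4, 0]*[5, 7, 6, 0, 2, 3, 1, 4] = [0, 4, 6, 7, 3, 1, 2, 5]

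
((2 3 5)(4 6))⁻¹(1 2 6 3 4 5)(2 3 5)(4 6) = (1 3 4 5 6 2)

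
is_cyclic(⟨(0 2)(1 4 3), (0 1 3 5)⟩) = no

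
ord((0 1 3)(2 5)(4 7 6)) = 6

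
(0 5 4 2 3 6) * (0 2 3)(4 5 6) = (0 6 2)(3 4)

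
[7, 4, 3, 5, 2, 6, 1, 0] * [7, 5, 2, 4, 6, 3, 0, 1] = [1, 6, 4, 3, 2, 0, 5, 7]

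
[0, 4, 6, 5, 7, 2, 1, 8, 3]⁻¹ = [0, 6, 5, 8, 1, 3, 2, 4, 7]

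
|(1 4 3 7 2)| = 5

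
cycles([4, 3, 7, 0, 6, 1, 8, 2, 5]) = (0 4 6 8 5 1 3)(2 7)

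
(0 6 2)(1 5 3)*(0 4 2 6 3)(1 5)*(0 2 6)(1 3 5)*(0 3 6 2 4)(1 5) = (0 1 6 3 5 4 2)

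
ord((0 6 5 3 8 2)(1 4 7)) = 6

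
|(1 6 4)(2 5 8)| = 3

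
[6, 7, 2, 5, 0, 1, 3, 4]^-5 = [3, 4, 2, 1, 6, 7, 5, 0]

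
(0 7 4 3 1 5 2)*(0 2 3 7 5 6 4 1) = (0 5 3)(1 6 4 7)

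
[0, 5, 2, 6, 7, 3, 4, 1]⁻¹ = [0, 7, 2, 5, 6, 1, 3, 4]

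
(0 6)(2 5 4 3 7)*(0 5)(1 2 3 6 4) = (0 4 6 5 1 2)(3 7)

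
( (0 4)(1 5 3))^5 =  (0 4)(1 3 5)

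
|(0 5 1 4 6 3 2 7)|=8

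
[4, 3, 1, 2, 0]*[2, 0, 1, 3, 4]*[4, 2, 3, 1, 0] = [0, 1, 4, 2, 3]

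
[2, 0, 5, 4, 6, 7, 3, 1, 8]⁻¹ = [1, 7, 0, 6, 3, 2, 4, 5, 8]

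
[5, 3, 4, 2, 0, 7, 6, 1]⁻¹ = [4, 7, 3, 1, 2, 0, 6, 5]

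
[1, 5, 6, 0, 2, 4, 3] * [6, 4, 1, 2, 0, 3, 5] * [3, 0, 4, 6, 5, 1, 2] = [5, 6, 1, 2, 0, 3, 4]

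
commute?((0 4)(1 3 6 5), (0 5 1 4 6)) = no:(0 4)(1 3 6 5)*(0 5 1 4 6) = (0 6 1 3)(4 5), (0 5 1 4 6)*(0 4)(1 3 6 5) = (0 1)(3 6 4 5)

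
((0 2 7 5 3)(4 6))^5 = (4 6)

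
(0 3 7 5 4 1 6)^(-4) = (0 5 6 7 1 3 4)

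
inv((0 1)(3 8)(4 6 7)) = (0 1)(3 8)(4 7 6)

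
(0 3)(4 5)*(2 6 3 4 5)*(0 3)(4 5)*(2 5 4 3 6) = (0 4 5 3 6)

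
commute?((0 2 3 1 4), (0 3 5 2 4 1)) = no:(0 2 3 1 4)*(0 3 5 2 4 1) = (0 4 3)(2 5), (0 3 5 2 4 1)*(0 2 3 1 4) = (0 1 2)(3 5)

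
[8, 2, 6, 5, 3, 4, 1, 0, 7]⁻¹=[7, 6, 1, 4, 5, 3, 2, 8, 0]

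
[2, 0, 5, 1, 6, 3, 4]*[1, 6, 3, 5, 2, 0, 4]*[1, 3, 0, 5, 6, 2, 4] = [5, 3, 1, 4, 6, 2, 0]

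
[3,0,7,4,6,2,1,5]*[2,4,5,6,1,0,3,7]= [6,2,7,1,3,5,4,0]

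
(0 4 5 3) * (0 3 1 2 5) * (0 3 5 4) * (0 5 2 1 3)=(0 5 3 2 4)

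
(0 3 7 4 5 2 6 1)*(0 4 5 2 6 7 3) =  (1 4 2 7 5 6)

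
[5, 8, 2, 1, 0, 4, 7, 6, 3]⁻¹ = [4, 3, 2, 8, 5, 0, 7, 6, 1]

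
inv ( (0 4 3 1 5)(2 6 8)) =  (0 5 1 3 4)(2 8 6)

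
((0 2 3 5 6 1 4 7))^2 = (0 3 6 4)(1 7 2 5)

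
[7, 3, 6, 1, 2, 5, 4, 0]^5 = [7, 3, 4, 1, 6, 5, 2, 0]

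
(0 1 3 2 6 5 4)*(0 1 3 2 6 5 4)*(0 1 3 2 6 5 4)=(0 2 4 3 5 1 6)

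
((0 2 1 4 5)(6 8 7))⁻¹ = (0 5 4 1 2)(6 7 8)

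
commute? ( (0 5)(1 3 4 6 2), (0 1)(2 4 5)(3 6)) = no: (0 5)(1 3 4 6 2) * (0 1)(2 4 5)(3 6) = (0 2)(1 6 4 3 5), (0 1)(2 4 5)(3 6) * (0 5)(1 3 4 6 2) = (0 3 2 6 4)(1 5)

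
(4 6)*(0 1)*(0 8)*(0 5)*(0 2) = (0 1 8 5 2)(4 6)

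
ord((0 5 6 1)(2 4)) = 4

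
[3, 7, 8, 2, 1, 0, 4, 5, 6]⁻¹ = [5, 4, 3, 0, 6, 7, 8, 1, 2]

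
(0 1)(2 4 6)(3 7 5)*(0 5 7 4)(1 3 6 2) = (0 3 4 2)(1 5 6)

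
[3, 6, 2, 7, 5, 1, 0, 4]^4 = [5, 7, 2, 1, 0, 3, 4, 6]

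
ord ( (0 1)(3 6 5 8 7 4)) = 6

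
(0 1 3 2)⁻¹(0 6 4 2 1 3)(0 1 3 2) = (0 3 2 1 6 4)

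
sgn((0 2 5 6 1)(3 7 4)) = 1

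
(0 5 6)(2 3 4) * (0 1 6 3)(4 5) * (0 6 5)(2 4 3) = (0 3)(1 5 2 6)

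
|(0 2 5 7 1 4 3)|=7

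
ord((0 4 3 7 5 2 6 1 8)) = 9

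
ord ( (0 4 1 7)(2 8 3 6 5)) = 20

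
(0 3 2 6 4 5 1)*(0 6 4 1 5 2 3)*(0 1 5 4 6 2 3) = (0 1 2 6 5 4 3)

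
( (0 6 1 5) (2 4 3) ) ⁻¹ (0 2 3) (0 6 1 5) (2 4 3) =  (2 6 4) 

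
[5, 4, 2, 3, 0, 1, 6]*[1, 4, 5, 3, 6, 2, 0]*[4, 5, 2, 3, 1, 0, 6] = [2, 6, 0, 3, 5, 1, 4]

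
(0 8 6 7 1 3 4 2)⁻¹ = (0 2 4 3 1 7 6 8)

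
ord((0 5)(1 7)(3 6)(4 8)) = 2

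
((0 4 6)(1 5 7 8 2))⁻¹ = (0 6 4)(1 2 8 7 5)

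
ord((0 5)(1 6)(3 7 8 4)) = 4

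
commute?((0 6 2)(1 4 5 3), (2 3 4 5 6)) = no:(0 6 2)(1 4 5 3) * (2 3 4 5 6) = (0 2)(1 5 4 6 3), (2 3 4 5 6) * (0 6 2)(1 4 5 3) = (0 6)(1 4 3 5 2)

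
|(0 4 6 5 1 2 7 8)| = 8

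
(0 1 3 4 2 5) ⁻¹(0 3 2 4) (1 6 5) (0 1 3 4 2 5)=(0 3 6) (1 4 5 2) 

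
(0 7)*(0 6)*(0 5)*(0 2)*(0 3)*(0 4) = (0 7 6 5 2 3 4)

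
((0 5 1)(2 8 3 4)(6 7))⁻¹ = (0 1 5)(2 4 3 8)(6 7)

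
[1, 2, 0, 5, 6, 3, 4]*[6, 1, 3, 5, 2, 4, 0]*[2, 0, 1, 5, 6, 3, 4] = [0, 5, 4, 6, 2, 3, 1]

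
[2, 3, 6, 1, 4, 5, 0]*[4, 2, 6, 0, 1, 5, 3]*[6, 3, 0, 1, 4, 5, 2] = [2, 6, 1, 0, 3, 5, 4]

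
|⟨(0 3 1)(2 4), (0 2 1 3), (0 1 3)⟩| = 120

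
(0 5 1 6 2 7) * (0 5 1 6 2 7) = (0 1 2)(5 6 7)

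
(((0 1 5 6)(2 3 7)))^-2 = (0 5)(1 6)(2 3 7)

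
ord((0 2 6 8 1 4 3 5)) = 8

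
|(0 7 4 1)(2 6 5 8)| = 4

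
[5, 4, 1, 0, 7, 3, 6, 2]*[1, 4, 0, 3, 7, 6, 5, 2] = [6, 7, 4, 1, 2, 3, 5, 0]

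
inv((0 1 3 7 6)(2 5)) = (0 6 7 3 1)(2 5)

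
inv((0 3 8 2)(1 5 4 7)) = (0 2 8 3)(1 7 4 5)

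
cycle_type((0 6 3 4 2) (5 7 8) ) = 3.5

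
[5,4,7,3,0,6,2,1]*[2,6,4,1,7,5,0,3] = [5,7,3,1,2,0,4,6]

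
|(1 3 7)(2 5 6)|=3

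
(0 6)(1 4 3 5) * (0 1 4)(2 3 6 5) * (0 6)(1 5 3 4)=(0 3 2 4)(1 6 5)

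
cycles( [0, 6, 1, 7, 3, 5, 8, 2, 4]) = (1 6 8 4 3 7 2)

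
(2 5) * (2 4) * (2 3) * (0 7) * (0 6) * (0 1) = (0 7 6 1)(2 5 4 3)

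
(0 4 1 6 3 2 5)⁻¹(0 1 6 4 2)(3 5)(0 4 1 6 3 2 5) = (0 2)(1 5 4 6 3)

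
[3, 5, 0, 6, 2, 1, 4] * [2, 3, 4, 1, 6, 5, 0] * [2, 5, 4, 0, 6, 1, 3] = [5, 1, 4, 2, 6, 0, 3]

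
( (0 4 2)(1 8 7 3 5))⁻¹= (0 2 4)(1 5 3 7 8)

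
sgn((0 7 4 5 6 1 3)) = 1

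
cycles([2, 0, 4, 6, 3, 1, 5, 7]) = (0 2 4 3 6 5 1)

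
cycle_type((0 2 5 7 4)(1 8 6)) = 3.5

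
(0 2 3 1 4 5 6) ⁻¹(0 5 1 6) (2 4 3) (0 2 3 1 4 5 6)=(0 2 6 4) (1 3 5) 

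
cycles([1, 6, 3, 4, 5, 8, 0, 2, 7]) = (0 1 6)(2 3 4 5 8 7)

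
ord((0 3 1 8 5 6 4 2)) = 8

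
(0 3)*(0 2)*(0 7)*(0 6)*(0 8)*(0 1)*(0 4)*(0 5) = (0 3 2 7 6 8 1 4 5)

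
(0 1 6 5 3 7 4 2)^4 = (0 3)(1 7)(2 5)(4 6)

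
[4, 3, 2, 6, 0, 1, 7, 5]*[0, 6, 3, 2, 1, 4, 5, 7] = [1, 2, 3, 5, 0, 6, 7, 4]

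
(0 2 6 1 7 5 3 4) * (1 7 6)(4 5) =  (0 2 1 6 7 4)(3 5)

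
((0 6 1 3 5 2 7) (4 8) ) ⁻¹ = (0 7 2 5 3 1 6) (4 8) 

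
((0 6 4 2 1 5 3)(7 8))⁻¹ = (0 3 5 1 2 4 6)(7 8)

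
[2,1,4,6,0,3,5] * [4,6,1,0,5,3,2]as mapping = [0→1,1→6,2→5,3→2,4→4,5→0,6→3]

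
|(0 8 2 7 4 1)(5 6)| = 6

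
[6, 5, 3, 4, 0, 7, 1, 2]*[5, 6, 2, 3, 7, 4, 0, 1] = [0, 4, 3, 7, 5, 1, 6, 2]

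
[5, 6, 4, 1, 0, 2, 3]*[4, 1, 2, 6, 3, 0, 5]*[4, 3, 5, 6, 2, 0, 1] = [4, 0, 6, 3, 2, 5, 1]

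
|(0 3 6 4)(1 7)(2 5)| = 4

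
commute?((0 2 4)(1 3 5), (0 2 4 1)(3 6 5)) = no:(0 2 4)(1 3 5)*(0 2 4 1)(3 6 5) = (0 4 2 1 6 5), (0 2 4 1)(3 6 5)*(0 2 4)(1 3 5) = (0 4 3 6 1 2)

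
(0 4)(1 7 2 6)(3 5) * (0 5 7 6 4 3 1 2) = (0 3 7)(1 6 2 4 5)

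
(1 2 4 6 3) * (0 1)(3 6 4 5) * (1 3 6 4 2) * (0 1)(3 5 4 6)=(0 5 3 1)(2 4)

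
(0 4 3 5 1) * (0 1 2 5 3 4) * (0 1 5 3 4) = (0 1 5 2 3 4)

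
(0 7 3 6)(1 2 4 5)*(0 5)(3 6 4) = (0 7 6 5 1 2 3 4)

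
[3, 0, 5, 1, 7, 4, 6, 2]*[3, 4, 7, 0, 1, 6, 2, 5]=[0, 3, 6, 4, 5, 1, 2, 7]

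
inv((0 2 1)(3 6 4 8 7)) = (0 1 2)(3 7 8 4 6)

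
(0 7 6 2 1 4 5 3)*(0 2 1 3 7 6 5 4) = (0 6 1) (2 3) (5 7) 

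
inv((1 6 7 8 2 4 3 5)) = (1 5 3 4 2 8 7 6)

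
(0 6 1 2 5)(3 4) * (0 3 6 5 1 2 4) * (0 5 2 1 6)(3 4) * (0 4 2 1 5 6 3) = (0 1)(2 3 6 5)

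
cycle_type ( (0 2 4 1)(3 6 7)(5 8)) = 2.3.4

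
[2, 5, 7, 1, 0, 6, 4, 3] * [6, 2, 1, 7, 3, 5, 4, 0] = [1, 5, 0, 2, 6, 4, 3, 7]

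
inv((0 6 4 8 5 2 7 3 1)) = (0 1 3 7 2 5 8 4 6)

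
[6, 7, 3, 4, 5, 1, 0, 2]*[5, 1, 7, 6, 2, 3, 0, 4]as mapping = [0→0, 1→4, 2→6, 3→2, 4→3, 5→1, 6→5, 7→7]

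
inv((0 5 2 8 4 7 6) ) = (0 6 7 4 8 2 5) 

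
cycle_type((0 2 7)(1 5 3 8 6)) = 3.5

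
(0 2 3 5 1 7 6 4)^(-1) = (0 4 6 7 1 5 3 2)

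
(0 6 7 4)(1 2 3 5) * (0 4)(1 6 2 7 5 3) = (0 2 1 7)(5 6)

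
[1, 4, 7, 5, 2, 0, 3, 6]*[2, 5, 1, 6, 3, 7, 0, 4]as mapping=[0→5, 1→3, 2→4, 3→7, 4→1, 5→2, 6→6, 7→0]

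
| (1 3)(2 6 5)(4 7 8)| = 6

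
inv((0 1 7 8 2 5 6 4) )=(0 4 6 5 2 8 7 1) 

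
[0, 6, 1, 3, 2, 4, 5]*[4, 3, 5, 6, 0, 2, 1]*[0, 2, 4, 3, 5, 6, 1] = [5, 2, 3, 1, 6, 0, 4]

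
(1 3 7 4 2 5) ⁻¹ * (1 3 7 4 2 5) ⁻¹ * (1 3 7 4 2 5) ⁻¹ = (1 4) (2 3) (5 7) 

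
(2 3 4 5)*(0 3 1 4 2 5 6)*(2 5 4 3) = (0 2 1 3 5 4 6)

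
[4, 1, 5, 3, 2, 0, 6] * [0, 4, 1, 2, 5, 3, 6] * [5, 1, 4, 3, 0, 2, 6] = [2, 0, 3, 4, 1, 5, 6]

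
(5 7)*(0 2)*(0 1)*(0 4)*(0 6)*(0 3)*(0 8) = (0 2 1 4 6 3 8)(5 7)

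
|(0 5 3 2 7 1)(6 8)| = 6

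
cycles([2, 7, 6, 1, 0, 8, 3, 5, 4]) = (0 2 6 3 1 7 5 8 4)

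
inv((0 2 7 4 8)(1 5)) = (0 8 4 7 2)(1 5)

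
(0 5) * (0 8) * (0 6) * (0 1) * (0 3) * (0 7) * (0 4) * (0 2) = (0 5 8 6 1 3 7 4 2)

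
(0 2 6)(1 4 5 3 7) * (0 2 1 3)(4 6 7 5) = (0 1 6 2 7 3 5)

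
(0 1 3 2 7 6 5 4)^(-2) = (0 5 7 3)(1 4 6 2)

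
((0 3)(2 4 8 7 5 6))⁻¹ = (0 3)(2 6 5 7 8 4)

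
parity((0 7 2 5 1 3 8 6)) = odd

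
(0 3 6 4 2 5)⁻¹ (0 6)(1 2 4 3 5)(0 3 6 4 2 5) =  (0 1 5 2 6)(3 4)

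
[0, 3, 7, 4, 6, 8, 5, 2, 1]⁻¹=[0, 8, 7, 1, 3, 6, 4, 2, 5]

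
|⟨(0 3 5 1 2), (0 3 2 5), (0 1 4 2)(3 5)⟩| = 720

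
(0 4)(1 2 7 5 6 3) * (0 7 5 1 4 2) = (0 2 5 6 3 4 7 1)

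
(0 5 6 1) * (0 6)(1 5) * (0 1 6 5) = (0 6)(1 5)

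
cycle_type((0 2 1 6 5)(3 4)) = 2.5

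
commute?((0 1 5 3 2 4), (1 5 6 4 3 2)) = no:(0 1 5 3 2 4)*(1 5 6 4 3 2) = (0 5 2 3 1 6 4), (1 5 6 4 3 2)*(0 1 5 3 2 4) = (0 1 3 4 2 5 6)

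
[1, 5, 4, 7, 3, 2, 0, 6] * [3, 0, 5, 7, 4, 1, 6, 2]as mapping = [0→0, 1→1, 2→4, 3→2, 4→7, 5→5, 6→3, 7→6]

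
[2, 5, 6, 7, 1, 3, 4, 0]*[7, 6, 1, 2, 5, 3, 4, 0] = [1, 3, 4, 0, 6, 2, 5, 7]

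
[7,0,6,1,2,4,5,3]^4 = [0,1,2,3,4,5,6,7]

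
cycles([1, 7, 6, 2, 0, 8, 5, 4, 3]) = (0 1 7 4) (2 6 5 8 3) 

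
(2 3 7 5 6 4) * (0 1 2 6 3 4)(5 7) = (0 1 2 4 6)(3 5)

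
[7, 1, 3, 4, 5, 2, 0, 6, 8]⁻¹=[6, 1, 5, 2, 3, 4, 7, 0, 8]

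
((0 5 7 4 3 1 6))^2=(0 7 3 6 5 4 1)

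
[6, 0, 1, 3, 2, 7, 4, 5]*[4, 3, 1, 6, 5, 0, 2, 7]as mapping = [0→2, 1→4, 2→3, 3→6, 4→1, 5→7, 6→5, 7→0]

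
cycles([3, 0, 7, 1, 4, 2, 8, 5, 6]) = (0 3 1)(2 7 5)(6 8)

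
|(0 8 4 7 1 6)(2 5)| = 6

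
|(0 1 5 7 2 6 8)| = 7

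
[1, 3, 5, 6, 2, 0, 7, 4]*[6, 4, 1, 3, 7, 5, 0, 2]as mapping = [0→4, 1→3, 2→5, 3→0, 4→1, 5→6, 6→2, 7→7]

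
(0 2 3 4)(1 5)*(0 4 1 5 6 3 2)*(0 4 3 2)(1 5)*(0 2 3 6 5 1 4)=(1 5 4 6 3)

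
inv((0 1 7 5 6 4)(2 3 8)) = (0 4 6 5 7 1)(2 8 3)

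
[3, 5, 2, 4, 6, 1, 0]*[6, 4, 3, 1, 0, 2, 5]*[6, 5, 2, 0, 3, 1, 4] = [5, 2, 0, 6, 1, 3, 4]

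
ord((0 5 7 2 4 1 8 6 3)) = 9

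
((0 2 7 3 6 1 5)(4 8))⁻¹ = (0 5 1 6 3 7 2)(4 8)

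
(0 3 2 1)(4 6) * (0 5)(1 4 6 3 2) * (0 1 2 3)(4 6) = (0 3 2 6 4)(1 5)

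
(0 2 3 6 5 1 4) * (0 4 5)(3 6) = (0 2 6)(1 5)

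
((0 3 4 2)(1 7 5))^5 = (0 3 4 2)(1 5 7)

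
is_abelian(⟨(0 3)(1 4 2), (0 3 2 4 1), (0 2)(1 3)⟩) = no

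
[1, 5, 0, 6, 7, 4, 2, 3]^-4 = [7, 3, 4, 1, 2, 6, 5, 0]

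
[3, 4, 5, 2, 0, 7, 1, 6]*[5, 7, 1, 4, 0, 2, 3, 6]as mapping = [0→4, 1→0, 2→2, 3→1, 4→5, 5→6, 6→7, 7→3]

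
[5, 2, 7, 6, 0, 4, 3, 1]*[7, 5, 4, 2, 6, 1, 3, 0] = [1, 4, 0, 3, 7, 6, 2, 5]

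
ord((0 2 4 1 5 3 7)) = 7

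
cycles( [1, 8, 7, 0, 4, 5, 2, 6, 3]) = (0 1 8 3)(2 7 6)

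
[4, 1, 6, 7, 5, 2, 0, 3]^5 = [0, 1, 2, 7, 4, 5, 6, 3]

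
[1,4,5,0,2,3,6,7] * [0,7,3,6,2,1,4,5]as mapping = [0→7,1→2,2→1,3→0,4→3,5→6,6→4,7→5]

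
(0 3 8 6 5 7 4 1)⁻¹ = (0 1 4 7 5 6 8 3)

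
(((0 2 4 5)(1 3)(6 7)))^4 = ()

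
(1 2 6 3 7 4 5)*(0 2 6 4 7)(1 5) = (0 2 4 1 6 3)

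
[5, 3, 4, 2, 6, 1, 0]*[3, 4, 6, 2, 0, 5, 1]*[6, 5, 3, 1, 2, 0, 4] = [0, 3, 6, 4, 5, 2, 1]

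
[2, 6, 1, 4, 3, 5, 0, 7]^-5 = [6, 2, 0, 4, 3, 5, 1, 7]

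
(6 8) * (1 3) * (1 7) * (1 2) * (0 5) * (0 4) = (0 5 4) (1 3 7 2) (6 8) 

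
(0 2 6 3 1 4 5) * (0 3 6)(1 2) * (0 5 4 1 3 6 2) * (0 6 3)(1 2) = (1 2 5 3 6)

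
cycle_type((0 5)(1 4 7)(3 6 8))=2.3^2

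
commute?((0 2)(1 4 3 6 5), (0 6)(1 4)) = no:(0 2)(1 4 3 6 5)*(0 6)(1 4) = (0 2 6 5 4 3), (0 6)(1 4)*(0 2)(1 4 3 6 5) = (0 5 1 3 6 2)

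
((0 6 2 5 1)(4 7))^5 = (4 7)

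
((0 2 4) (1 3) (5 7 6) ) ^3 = (1 3) 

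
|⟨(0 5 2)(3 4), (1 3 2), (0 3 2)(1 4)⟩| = 720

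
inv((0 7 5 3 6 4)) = (0 4 6 3 5 7)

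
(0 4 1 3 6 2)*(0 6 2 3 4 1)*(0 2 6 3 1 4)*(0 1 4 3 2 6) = (0 3)(4 6)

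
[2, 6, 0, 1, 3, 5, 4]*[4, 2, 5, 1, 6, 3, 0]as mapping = [0→5, 1→0, 2→4, 3→2, 4→1, 5→3, 6→6]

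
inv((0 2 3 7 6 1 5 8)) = (0 8 5 1 6 7 3 2)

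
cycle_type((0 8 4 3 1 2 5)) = 7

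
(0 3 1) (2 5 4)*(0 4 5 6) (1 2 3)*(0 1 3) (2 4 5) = (0 3 4) (1 5 2 6) 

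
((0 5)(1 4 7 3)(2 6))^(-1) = (0 5)(1 3 7 4)(2 6)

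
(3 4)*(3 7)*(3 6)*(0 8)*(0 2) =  (0 8 2)(3 4 7 6)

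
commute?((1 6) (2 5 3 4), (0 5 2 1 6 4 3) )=no:(1 6) (2 5 3 4)*(0 5 2 1 6 4 3)=(0 5) (1 4), (0 5 2 1 6 4 3)*(1 6) (2 5 3 4)=(0 3) (2 6) 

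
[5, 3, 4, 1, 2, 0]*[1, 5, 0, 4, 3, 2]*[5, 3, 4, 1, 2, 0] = [4, 2, 1, 0, 5, 3]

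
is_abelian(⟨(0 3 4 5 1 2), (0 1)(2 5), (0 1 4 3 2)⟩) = no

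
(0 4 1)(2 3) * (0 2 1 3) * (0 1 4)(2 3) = (1 3 4 2)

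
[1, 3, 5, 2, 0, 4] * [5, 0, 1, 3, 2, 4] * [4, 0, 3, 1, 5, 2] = [4, 1, 5, 0, 2, 3]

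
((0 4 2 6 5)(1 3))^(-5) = (1 3)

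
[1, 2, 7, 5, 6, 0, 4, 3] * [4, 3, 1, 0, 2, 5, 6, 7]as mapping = [0→3, 1→1, 2→7, 3→5, 4→6, 5→4, 6→2, 7→0]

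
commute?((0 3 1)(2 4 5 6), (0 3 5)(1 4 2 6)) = no:(0 3 1)(2 4 5 6)*(0 3 5)(1 4 2 6) = (0 5 1 3 4), (0 3 5)(1 4 2 6)*(0 3 1)(2 4 5 6) = (0 1 5 3 6)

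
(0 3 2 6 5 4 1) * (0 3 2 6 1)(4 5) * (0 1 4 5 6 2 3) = (0 3 2 4 1)(5 6)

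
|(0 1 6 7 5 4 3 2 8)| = 9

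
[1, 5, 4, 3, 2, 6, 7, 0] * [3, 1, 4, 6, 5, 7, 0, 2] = [1, 7, 5, 6, 4, 0, 2, 3]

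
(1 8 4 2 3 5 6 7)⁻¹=(1 7 6 5 3 2 4 8)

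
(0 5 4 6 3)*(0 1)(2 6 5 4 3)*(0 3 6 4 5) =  (0 5 6 2 4)(1 3)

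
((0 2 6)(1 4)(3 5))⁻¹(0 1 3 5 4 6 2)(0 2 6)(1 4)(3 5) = (0 6 2 4 5 3 1)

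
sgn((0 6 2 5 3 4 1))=1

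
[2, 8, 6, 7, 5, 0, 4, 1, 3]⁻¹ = [5, 7, 0, 8, 6, 4, 2, 3, 1]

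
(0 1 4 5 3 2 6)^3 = (0 5 6 4 2 1 3)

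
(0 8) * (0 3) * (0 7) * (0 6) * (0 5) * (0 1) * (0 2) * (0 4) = (0 8 3 7 6 5 1 2 4)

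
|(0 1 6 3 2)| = 5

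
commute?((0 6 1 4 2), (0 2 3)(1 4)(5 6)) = no:(0 6 1 4 2)*(0 2 3)(1 4)(5 6) = (0 5 6 4 3), (0 2 3)(1 4)(5 6)*(0 6 1 4 2) = (1 2 3 6 5)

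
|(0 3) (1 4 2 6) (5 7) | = 4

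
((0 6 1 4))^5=(0 6 1 4)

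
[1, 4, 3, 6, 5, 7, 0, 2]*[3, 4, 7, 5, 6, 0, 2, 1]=[4, 6, 5, 2, 0, 1, 3, 7]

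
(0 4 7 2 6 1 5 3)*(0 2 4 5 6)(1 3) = (0 5 1 6 3 2)(4 7)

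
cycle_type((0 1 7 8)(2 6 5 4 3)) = 4.5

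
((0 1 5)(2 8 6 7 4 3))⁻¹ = (0 5 1)(2 3 4 7 6 8)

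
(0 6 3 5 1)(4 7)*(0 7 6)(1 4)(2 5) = (1 7)(2 5 4 6 3)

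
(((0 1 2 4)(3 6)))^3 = (0 4 2 1)(3 6)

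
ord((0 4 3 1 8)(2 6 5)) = 15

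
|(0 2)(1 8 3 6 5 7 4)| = 14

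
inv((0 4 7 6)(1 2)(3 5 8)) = (0 6 7 4)(1 2)(3 8 5)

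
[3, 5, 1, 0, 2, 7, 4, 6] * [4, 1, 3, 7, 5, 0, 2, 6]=[7, 0, 1, 4, 3, 6, 5, 2]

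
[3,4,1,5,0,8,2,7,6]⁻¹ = [4,2,6,0,1,3,8,7,5]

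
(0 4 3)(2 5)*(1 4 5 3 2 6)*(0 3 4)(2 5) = (0 2 4 5 6 1)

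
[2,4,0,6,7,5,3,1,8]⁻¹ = [2,7,0,6,1,5,3,4,8]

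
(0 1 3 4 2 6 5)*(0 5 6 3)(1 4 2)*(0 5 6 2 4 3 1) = (0 3 4)(1 5 6 2)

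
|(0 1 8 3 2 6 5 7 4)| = 9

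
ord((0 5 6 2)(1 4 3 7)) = 4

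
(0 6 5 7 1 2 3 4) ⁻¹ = (0 4 3 2 1 7 5 6) 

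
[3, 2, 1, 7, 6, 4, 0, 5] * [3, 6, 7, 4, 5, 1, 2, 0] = [4, 7, 6, 0, 2, 5, 3, 1]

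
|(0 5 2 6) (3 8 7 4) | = 4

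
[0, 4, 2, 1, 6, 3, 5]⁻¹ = [0, 3, 2, 5, 1, 6, 4]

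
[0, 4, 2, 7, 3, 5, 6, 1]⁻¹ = [0, 7, 2, 4, 1, 5, 6, 3]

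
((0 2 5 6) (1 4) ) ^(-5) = (0 6 5 2) (1 4) 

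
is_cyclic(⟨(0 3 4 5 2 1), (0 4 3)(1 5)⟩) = no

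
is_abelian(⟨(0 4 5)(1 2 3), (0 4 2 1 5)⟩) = no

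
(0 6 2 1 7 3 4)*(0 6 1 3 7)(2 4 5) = (0 1)(2 3 5)(4 6)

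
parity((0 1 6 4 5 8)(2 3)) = even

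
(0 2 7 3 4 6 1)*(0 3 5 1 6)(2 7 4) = (0 7 5 1 3 2 4)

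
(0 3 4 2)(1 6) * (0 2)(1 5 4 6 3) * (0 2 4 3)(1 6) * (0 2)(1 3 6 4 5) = (0 4)(1 2 5 6)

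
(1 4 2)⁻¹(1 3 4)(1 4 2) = (2 4 3)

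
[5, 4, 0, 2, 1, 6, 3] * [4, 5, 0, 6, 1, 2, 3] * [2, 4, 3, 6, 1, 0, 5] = [3, 4, 1, 2, 0, 6, 5]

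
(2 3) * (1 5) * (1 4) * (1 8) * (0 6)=(0 6)(1 5 4 8)(2 3)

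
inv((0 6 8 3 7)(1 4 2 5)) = (0 7 3 8 6)(1 5 2 4)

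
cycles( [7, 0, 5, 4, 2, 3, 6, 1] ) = (0 7 1) (2 5 3 4) 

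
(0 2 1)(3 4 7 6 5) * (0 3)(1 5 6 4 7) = (0 2 5)(1 3 7 4)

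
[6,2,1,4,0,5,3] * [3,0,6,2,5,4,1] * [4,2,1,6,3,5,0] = [2,0,4,5,6,3,1]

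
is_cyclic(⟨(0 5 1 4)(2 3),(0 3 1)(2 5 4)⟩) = no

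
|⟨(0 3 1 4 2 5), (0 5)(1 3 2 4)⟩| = 72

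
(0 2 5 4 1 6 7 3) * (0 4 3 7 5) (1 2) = (0 1 6 5 3 4 2) 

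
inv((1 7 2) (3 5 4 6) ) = (1 2 7) (3 6 4 5) 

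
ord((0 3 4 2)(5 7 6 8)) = 4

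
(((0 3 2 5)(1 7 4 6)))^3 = (0 5 2 3)(1 6 4 7)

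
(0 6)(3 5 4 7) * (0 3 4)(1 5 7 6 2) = (0 2 1 5)(3 7 4 6)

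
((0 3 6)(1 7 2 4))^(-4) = (0 6 3)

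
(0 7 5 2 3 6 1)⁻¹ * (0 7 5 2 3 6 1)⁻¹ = (0 6 2 7 1 3 5)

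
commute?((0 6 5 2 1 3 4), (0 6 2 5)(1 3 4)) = no:(0 6 5 2 1 3 4)*(0 6 2 5)(1 3 4) = (0 2 3 1 4 6), (0 6 2 5)(1 3 4)*(0 6 5 2 1 3 4) = (0 5 6 1 4 3)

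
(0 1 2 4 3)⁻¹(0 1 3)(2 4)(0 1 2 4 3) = (0 1 2)(3 4)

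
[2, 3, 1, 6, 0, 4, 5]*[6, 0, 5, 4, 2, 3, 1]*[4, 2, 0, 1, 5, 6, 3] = [6, 5, 4, 2, 3, 0, 1]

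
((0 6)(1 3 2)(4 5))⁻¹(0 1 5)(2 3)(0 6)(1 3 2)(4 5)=(1 2)(3 4 6)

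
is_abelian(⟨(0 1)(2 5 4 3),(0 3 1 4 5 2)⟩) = no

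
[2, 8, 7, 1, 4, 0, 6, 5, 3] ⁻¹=[5, 3, 0, 8, 4, 7, 6, 2, 1] 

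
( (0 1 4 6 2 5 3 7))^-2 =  (0 3 2 4)(1 7 5 6)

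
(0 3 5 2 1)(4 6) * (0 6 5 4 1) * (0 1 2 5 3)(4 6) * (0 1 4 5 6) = (0 1 5 6 2 4 3)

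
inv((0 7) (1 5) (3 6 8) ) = (0 7) (1 5) (3 8 6) 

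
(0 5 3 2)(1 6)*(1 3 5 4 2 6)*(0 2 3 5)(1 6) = (0 4 3 1 6 5)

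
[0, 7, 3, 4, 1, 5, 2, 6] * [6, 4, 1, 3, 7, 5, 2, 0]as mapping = [0→6, 1→0, 2→3, 3→7, 4→4, 5→5, 6→1, 7→2]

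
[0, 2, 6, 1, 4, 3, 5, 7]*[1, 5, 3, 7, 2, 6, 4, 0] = [1, 3, 4, 5, 2, 7, 6, 0]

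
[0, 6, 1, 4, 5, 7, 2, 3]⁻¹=[0, 2, 6, 7, 3, 4, 1, 5]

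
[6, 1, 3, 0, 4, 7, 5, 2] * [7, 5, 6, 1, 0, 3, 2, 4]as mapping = [0→2, 1→5, 2→1, 3→7, 4→0, 5→4, 6→3, 7→6]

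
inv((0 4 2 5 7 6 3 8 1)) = (0 1 8 3 6 7 5 2 4)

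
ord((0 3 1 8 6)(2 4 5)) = 15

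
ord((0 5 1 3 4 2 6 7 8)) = 9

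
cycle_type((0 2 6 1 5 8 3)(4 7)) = 2.7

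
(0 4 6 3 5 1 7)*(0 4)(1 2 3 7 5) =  (1 5 2 3)(4 6 7)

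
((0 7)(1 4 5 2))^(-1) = (0 7)(1 2 5 4)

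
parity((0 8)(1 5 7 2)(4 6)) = odd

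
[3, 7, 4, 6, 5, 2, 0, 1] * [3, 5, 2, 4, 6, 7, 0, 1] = [4, 1, 6, 0, 7, 2, 3, 5]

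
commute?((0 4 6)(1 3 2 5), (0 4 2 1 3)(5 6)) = no:(0 4 6)(1 3 2 5)*(0 4 2 1 3)(5 6) = (0 2 6 4 5 3 1), (0 4 2 1 3)(5 6)*(0 4 6)(1 3 2 5) = (0 6 1 2 3 4 5)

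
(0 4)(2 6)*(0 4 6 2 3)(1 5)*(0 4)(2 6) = (0 2 6 3 4)(1 5)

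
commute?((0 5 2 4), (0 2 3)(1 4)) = no:(0 5 2 4)*(0 2 3)(1 4) = (0 5 3)(1 4 2), (0 2 3)(1 4)*(0 5 2 4) = (0 4 1)(2 3 5)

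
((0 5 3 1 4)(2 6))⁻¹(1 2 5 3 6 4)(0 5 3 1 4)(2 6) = (0 4 6 3 1 2)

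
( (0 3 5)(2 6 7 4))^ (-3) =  (2 6 7 4)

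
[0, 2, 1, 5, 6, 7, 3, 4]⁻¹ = [0, 2, 1, 6, 7, 3, 4, 5]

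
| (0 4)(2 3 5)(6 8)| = 6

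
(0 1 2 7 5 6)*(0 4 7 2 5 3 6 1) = (1 5)(3 6 4 7)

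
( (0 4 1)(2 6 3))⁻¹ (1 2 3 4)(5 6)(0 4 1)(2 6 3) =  (0 6 2 1)(3 5)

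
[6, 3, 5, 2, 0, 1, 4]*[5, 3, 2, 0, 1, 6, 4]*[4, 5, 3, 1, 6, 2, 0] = [6, 4, 0, 3, 2, 1, 5]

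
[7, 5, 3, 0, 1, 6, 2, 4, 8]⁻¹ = [3, 4, 6, 2, 7, 1, 5, 0, 8]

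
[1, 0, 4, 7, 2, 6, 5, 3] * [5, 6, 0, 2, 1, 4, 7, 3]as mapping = [0→6, 1→5, 2→1, 3→3, 4→0, 5→7, 6→4, 7→2]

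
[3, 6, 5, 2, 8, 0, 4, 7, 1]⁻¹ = [5, 8, 3, 0, 6, 2, 1, 7, 4]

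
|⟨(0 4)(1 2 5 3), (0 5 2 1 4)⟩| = 360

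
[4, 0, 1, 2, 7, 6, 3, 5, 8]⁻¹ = [1, 2, 3, 6, 0, 7, 5, 4, 8]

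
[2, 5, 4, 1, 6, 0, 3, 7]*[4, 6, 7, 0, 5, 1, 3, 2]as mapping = [0→7, 1→1, 2→5, 3→6, 4→3, 5→4, 6→0, 7→2]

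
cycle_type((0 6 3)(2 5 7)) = 3^2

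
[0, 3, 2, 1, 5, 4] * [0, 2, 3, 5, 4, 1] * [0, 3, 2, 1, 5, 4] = [0, 4, 1, 2, 3, 5] 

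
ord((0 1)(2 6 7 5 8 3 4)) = 14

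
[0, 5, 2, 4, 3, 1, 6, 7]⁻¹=[0, 5, 2, 4, 3, 1, 6, 7]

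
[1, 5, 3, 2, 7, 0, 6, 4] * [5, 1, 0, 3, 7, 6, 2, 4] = [1, 6, 3, 0, 4, 5, 2, 7]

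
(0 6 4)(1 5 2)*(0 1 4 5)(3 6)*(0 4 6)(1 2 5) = (0 3)(1 4 2 6)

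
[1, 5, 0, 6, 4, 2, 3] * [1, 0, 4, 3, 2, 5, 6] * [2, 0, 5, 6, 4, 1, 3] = [2, 1, 0, 3, 5, 4, 6]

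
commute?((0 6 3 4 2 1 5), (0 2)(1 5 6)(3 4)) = no:(0 6 3 4 2 1 5)*(0 2)(1 5 6)(3 4) = (0 1 6 4)(2 5), (0 2)(1 5 6)(3 4)*(0 6 3 4 2 1 5) = (0 1)(2 6 5 3)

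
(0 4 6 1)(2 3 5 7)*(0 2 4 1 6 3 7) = (0 1 2 7 4 3 5)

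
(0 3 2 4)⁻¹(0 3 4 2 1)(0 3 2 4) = (0 4 1 3 2)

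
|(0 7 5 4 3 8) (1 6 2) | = 6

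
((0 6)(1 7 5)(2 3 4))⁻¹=(0 6)(1 5 7)(2 4 3)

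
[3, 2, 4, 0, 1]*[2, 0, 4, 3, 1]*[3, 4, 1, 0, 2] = [0, 2, 4, 1, 3]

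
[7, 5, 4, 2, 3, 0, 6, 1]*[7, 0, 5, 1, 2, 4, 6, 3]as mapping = [0→3, 1→4, 2→2, 3→5, 4→1, 5→7, 6→6, 7→0]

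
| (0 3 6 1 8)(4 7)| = 10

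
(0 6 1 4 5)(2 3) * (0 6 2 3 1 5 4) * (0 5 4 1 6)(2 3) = (0 3 2 6 4 1 5)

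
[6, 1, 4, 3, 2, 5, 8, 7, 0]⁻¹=[8, 1, 4, 3, 2, 5, 0, 7, 6]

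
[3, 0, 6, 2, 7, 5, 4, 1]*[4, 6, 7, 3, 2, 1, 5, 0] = [3, 4, 5, 7, 0, 1, 2, 6]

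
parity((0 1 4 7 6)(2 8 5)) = even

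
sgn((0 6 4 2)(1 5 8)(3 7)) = 1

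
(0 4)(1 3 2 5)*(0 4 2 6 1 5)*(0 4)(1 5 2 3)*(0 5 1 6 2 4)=(0 3 2)(1 6)(4 5)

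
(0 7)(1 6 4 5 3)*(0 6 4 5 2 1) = (0 7 6 5 3)(1 4 2)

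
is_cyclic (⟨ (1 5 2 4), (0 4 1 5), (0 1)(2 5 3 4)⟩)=no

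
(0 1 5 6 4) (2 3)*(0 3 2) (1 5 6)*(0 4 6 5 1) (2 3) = (0 1 5) (2 3 4) 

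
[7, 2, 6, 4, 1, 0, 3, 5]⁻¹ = [5, 4, 1, 6, 3, 7, 2, 0]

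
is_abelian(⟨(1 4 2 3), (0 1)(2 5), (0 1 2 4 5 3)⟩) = no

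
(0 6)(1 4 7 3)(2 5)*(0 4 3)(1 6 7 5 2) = (0 7)(1 3 6 4 5)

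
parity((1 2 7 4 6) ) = even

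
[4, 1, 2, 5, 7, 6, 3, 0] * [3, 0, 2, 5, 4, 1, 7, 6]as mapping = [0→4, 1→0, 2→2, 3→1, 4→6, 5→7, 6→5, 7→3]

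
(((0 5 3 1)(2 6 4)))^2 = (0 3)(1 5)(2 4 6)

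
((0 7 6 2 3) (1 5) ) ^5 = (1 5) 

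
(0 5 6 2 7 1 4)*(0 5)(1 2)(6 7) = (1 4 5 7 2 6)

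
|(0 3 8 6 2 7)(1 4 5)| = 6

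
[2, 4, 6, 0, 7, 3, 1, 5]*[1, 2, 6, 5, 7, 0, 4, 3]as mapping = [0→6, 1→7, 2→4, 3→1, 4→3, 5→5, 6→2, 7→0]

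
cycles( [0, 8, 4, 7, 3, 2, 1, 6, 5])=(1 8 5 2 4 3 7 6)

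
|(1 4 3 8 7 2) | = 6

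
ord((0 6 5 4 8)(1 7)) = 10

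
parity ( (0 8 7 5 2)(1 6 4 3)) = odd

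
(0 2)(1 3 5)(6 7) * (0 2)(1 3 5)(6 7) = (1 5 3)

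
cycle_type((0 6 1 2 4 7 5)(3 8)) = 2.7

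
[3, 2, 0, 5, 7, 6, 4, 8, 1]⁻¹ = [2, 8, 1, 0, 6, 3, 5, 4, 7]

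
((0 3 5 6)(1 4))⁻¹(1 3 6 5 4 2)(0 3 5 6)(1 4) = (0 6 1 2 4 5)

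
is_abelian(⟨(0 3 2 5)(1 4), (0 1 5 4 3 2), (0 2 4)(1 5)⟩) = no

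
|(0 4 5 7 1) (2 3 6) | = 15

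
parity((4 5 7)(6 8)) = odd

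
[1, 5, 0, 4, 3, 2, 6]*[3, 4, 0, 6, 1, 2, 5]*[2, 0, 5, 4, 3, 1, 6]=[3, 5, 4, 0, 6, 2, 1]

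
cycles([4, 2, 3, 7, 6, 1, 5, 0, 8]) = (0 4 6 5 1 2 3 7)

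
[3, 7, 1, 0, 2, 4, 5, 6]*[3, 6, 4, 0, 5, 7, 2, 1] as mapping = [0→0, 1→1, 2→6, 3→3, 4→4, 5→5, 6→7, 7→2] 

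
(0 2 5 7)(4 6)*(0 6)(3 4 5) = (0 2 3 4)(5 7 6)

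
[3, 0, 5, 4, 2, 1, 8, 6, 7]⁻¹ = [1, 5, 4, 0, 3, 2, 7, 8, 6]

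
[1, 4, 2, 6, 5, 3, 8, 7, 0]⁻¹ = [8, 0, 2, 5, 1, 4, 3, 7, 6]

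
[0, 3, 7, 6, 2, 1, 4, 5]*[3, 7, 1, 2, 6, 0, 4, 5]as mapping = [0→3, 1→2, 2→5, 3→4, 4→1, 5→7, 6→6, 7→0]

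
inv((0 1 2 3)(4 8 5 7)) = (0 3 2 1)(4 7 5 8)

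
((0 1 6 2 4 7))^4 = (0 4 6)(1 7 2)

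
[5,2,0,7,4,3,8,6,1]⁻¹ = [2,8,1,5,4,0,7,3,6]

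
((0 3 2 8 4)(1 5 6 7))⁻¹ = (0 4 8 2 3)(1 7 6 5)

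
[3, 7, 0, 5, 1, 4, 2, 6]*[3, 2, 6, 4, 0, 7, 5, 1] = [4, 1, 3, 7, 2, 0, 6, 5]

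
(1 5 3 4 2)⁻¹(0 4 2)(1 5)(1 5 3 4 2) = (0 2 1)(3 5)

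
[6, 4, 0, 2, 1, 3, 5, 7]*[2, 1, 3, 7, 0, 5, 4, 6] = [4, 0, 2, 3, 1, 7, 5, 6]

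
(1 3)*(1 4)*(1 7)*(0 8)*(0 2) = (0 8 2)(1 3 4 7)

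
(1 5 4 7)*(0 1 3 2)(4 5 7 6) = (0 1 7 3 2)(4 6)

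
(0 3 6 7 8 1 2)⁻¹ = (0 2 1 8 7 6 3)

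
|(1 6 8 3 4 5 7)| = 7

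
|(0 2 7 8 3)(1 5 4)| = 15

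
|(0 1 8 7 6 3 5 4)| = 8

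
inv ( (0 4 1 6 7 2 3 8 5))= (0 5 8 3 2 7 6 1 4)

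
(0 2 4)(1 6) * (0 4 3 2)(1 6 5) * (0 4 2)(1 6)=(0 4 2 3)(1 5 6)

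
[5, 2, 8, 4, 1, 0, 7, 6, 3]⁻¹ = [5, 4, 1, 8, 3, 0, 7, 6, 2]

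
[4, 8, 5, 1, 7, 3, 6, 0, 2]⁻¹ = [7, 3, 8, 5, 0, 2, 6, 4, 1]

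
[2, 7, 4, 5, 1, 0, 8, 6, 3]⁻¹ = [5, 4, 0, 8, 2, 3, 7, 1, 6]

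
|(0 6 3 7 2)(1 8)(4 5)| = 10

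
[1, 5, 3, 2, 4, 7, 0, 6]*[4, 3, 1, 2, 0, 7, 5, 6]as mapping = [0→3, 1→7, 2→2, 3→1, 4→0, 5→6, 6→4, 7→5]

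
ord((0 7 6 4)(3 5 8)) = 12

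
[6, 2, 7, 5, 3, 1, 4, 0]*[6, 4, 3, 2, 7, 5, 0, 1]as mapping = [0→0, 1→3, 2→1, 3→5, 4→2, 5→4, 6→7, 7→6]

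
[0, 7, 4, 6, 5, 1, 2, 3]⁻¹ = [0, 5, 6, 7, 2, 4, 3, 1]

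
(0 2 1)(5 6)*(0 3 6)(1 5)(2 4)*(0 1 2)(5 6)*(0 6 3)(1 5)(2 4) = (0 2 3 1)(4 6)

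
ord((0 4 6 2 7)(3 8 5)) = 15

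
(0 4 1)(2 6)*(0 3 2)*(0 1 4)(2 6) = (1 3 6)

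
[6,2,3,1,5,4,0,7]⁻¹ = [6,3,1,2,5,4,0,7]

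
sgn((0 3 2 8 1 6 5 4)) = -1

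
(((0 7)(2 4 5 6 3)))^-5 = (0 7)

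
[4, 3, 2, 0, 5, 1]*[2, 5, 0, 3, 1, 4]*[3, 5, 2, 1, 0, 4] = [5, 1, 3, 2, 0, 4]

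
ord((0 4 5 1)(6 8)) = 4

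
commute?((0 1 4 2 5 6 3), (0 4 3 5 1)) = no:(0 1 4 2 5 6 3) * (0 4 3 5 1) = (1 3 4 2)(5 6), (0 4 3 5 1) * (0 1 4 2 5 6 3) = (0 2 5 4)(3 6)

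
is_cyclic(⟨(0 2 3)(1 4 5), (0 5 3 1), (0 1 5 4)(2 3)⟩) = no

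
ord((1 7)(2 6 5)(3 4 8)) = 6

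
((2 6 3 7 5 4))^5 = (2 4 5 7 3 6)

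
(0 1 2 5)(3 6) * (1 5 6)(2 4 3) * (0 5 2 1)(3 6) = (0 2 3)(1 4 6)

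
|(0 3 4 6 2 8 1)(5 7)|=14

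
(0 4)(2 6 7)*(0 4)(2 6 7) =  (2 7 6)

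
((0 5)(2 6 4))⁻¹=(0 5)(2 4 6)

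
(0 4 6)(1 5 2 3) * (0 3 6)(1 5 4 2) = (0 2 6 3 5 1 4)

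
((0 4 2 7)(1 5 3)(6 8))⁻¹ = (0 7 2 4)(1 3 5)(6 8)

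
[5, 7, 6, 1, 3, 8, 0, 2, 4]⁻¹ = [6, 3, 7, 4, 8, 0, 2, 1, 5]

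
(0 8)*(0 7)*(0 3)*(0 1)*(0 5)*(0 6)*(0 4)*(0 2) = (0 8 7 3 1 5 6 4 2)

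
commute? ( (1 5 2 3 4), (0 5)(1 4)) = no: (1 5 2 3 4)*(0 5)(1 4) = (0 5 2 3 1), (0 5)(1 4)*(1 5 2 3 4) = (0 2 3 4 5)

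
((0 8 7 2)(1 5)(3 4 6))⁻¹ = (0 2 7 8)(1 5)(3 6 4)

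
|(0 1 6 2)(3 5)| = 4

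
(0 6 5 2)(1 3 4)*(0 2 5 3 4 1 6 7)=(0 7)(1 4 6 3)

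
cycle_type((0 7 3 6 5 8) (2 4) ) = 2.6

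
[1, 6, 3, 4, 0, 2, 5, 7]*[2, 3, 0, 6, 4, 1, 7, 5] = [3, 7, 6, 4, 2, 0, 1, 5]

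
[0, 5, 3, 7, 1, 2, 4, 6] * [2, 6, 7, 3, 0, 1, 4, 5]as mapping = [0→2, 1→1, 2→3, 3→5, 4→6, 5→7, 6→0, 7→4]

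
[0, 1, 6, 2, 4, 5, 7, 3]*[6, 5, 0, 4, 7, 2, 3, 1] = [6, 5, 3, 0, 7, 2, 1, 4]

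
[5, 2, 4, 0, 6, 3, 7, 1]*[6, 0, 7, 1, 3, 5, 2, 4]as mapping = [0→5, 1→7, 2→3, 3→6, 4→2, 5→1, 6→4, 7→0]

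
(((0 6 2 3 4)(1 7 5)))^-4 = (0 6 2 3 4)(1 5 7)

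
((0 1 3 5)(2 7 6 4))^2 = (0 3)(1 5)(2 6)(4 7)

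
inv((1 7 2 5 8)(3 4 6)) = (1 8 5 2 7)(3 6 4)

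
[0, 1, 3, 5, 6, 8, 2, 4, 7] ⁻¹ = [0, 1, 6, 2, 7, 3, 4, 8, 5] 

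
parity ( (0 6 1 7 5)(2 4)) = odd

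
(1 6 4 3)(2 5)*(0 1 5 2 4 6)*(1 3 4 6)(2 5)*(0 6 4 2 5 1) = (0 3 5 4 2 1 6)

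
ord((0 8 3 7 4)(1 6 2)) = 15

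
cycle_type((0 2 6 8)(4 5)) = 2.4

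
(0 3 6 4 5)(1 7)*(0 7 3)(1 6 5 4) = (1 3 5 7 6)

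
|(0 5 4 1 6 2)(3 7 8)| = 6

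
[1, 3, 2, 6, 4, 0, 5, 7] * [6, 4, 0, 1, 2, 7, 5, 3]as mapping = [0→4, 1→1, 2→0, 3→5, 4→2, 5→6, 6→7, 7→3]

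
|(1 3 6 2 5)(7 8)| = 10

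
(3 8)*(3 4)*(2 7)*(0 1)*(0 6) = (0 1 6)(2 7)(3 8 4)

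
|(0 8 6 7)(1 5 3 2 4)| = 20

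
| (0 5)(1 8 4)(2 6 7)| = 6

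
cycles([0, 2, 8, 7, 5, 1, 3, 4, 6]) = (1 2 8 6 3 7 4 5)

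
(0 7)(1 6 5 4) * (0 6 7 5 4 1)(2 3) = (0 5 1 7 6 4)(2 3)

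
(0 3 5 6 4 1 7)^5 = (0 1 6 3 7 4 5)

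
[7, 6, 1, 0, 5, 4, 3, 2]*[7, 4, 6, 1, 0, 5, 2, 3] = [3, 2, 4, 7, 5, 0, 1, 6] 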